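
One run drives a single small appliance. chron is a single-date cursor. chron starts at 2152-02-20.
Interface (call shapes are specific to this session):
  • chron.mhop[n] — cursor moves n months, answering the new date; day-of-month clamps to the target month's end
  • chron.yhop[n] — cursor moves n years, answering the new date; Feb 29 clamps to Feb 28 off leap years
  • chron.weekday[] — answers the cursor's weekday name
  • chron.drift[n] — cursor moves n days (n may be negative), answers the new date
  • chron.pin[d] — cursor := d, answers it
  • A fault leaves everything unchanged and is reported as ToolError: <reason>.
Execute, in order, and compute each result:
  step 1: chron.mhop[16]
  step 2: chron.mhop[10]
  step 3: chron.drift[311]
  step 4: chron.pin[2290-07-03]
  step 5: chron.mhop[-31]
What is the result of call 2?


Answer: 2154-04-20

Derivation:
-- chron.mhop(n='16') -> 2153-06-20
-- chron.mhop(n='10') -> 2154-04-20
-- chron.drift(n='311') -> 2155-02-25
-- chron.pin(d='2290-07-03') -> 2290-07-03
-- chron.mhop(n='-31') -> 2287-12-03


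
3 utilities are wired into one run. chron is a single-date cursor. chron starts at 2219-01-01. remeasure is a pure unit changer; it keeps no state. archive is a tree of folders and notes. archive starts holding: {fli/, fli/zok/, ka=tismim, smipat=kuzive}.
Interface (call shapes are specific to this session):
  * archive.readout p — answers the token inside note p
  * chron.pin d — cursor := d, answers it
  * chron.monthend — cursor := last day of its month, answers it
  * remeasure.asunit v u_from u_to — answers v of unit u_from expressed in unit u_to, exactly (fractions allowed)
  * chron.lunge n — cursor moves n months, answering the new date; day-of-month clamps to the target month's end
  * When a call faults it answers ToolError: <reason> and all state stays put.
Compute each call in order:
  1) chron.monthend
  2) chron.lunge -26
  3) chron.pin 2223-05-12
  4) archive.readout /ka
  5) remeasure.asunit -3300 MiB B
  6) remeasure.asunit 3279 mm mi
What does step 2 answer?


# 1. chron.monthend() -> 2219-01-31
# 2. chron.lunge(-26) -> 2216-11-30
# 3. chron.pin(2223-05-12) -> 2223-05-12
# 4. archive.readout(/ka) -> tismim
# 5. remeasure.asunit(-3300, MiB, B) -> -3460300800
# 6. remeasure.asunit(3279, mm, mi) -> 1093/536448

Answer: 2216-11-30


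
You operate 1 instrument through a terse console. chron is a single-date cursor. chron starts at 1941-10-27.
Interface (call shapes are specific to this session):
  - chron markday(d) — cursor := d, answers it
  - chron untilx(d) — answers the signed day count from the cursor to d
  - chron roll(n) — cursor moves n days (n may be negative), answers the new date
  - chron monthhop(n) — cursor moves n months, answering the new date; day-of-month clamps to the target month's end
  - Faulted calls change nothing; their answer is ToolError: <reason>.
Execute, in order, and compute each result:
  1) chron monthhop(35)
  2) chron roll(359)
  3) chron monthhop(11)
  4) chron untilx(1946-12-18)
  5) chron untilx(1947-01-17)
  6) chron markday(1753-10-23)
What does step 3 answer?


~$ chron monthhop n=35
[out] 1944-09-27
~$ chron roll n=359
[out] 1945-09-21
~$ chron monthhop n=11
[out] 1946-08-21
~$ chron untilx d=1946-12-18
[out] 119
~$ chron untilx d=1947-01-17
[out] 149
~$ chron markday d=1753-10-23
[out] 1753-10-23

Answer: 1946-08-21


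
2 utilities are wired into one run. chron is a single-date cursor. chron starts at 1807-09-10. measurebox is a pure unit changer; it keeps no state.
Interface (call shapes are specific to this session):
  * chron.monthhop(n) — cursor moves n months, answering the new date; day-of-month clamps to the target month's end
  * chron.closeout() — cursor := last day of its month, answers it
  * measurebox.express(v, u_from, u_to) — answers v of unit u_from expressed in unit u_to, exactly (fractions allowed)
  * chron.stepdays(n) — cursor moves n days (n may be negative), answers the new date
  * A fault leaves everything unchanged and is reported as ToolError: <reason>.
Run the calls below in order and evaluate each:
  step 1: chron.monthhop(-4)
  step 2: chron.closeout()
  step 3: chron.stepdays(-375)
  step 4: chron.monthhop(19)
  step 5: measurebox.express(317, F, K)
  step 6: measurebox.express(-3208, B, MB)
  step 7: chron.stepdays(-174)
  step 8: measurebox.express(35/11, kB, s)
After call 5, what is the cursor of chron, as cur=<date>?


Answer: cur=1807-12-21

Derivation:
;; 1. chron.monthhop(n: -4) : 1807-05-10
;; 2. chron.closeout() : 1807-05-31
;; 3. chron.stepdays(n: -375) : 1806-05-21
;; 4. chron.monthhop(n: 19) : 1807-12-21
;; 5. measurebox.express(v: 317, u_from: F, u_to: K) : 25889/60
;; 6. measurebox.express(v: -3208, u_from: B, u_to: MB) : -401/125000
;; 7. chron.stepdays(n: -174) : 1807-06-30
;; 8. measurebox.express(v: 35/11, u_from: kB, u_to: s) : ToolError: incompatible units


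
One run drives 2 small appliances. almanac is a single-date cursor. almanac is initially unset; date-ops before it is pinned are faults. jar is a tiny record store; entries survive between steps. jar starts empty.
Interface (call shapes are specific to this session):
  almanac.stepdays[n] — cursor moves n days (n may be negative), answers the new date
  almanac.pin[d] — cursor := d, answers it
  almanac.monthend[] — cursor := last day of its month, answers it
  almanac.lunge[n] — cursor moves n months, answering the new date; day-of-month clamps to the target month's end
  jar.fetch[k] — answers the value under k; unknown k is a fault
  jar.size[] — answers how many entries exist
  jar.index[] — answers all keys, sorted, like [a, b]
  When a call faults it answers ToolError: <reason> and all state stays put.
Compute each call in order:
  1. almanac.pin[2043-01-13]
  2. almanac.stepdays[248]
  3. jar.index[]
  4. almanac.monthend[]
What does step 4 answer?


[in] almanac.pin 2043-01-13
:: 2043-01-13
[in] almanac.stepdays 248
:: 2043-09-18
[in] jar.index
:: []
[in] almanac.monthend
:: 2043-09-30

Answer: 2043-09-30


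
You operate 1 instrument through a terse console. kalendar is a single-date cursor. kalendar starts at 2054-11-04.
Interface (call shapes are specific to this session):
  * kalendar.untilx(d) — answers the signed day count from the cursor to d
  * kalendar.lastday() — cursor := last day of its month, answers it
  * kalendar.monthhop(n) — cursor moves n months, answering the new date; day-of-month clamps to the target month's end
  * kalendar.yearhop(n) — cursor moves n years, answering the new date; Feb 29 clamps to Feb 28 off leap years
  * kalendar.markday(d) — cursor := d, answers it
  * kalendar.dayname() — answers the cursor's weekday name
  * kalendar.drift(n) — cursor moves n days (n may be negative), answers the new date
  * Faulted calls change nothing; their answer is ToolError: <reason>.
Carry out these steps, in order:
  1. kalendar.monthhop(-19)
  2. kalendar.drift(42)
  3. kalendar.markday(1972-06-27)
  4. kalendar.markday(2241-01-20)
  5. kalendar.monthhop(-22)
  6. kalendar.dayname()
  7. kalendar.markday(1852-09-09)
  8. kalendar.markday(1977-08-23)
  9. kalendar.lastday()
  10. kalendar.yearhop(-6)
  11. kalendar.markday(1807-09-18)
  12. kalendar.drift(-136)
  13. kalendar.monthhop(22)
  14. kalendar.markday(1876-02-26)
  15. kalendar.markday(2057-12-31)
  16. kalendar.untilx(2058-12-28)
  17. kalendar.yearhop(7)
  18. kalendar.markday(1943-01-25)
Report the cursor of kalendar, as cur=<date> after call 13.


>>> kalendar.monthhop n: -19
  2053-04-04
>>> kalendar.drift n: 42
  2053-05-16
>>> kalendar.markday d: 1972-06-27
  1972-06-27
>>> kalendar.markday d: 2241-01-20
  2241-01-20
>>> kalendar.monthhop n: -22
  2239-03-20
>>> kalendar.dayname
  Wednesday
>>> kalendar.markday d: 1852-09-09
  1852-09-09
>>> kalendar.markday d: 1977-08-23
  1977-08-23
>>> kalendar.lastday
  1977-08-31
>>> kalendar.yearhop n: -6
  1971-08-31
>>> kalendar.markday d: 1807-09-18
  1807-09-18
>>> kalendar.drift n: -136
  1807-05-05
>>> kalendar.monthhop n: 22
  1809-03-05
>>> kalendar.markday d: 1876-02-26
  1876-02-26
>>> kalendar.markday d: 2057-12-31
  2057-12-31
>>> kalendar.untilx d: 2058-12-28
  362
>>> kalendar.yearhop n: 7
  2064-12-31
>>> kalendar.markday d: 1943-01-25
  1943-01-25

Answer: cur=1809-03-05


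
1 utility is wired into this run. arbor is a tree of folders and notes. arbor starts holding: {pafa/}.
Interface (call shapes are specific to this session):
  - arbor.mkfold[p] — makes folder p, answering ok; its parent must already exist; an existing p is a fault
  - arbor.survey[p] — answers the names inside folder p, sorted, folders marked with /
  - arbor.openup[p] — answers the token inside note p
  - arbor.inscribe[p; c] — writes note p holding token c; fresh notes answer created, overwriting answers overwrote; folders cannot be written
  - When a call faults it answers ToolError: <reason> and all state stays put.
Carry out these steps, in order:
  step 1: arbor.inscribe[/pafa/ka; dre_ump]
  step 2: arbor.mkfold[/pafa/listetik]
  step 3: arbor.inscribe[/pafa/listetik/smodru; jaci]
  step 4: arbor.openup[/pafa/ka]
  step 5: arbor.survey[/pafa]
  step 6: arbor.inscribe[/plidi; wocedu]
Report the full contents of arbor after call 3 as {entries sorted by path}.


Answer: {pafa/, pafa/ka=dre_ump, pafa/listetik/, pafa/listetik/smodru=jaci}

Derivation:
Step: arbor.inscribe[p→/pafa/ka; c→dre_ump]
Result: created
Step: arbor.mkfold[p→/pafa/listetik]
Result: ok
Step: arbor.inscribe[p→/pafa/listetik/smodru; c→jaci]
Result: created
Step: arbor.openup[p→/pafa/ka]
Result: dre_ump
Step: arbor.survey[p→/pafa]
Result: [ka, listetik/]
Step: arbor.inscribe[p→/plidi; c→wocedu]
Result: created


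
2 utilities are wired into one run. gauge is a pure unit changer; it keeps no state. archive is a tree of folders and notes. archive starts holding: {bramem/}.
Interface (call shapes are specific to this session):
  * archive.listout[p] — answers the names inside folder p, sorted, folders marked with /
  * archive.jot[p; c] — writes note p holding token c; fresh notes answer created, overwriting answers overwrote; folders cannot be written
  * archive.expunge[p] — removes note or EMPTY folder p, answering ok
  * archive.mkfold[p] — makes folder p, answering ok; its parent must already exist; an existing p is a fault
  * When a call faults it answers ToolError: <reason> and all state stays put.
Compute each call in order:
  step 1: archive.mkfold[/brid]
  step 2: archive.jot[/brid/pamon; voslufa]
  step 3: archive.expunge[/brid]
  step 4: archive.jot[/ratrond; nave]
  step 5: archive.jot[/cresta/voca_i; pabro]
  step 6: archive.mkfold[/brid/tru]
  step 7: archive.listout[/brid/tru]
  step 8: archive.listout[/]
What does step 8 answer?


Answer: [bramem/, brid/, ratrond]

Derivation:
I run mkfold on p='/brid', which returns ok.
Then jot on p='/brid/pamon', c='voslufa', giving created.
Then expunge on p='/brid', which returns ToolError: not empty.
Then jot on p='/ratrond', c='nave', — result: created.
Next I call jot on p='/cresta/voca_i', c='pabro', → ToolError: no parent.
Next I call mkfold on p='/brid/tru', — result: ok.
Next I call listout on p='/brid/tru', which returns [].
Invoking listout on p='/', and get [bramem/, brid/, ratrond].


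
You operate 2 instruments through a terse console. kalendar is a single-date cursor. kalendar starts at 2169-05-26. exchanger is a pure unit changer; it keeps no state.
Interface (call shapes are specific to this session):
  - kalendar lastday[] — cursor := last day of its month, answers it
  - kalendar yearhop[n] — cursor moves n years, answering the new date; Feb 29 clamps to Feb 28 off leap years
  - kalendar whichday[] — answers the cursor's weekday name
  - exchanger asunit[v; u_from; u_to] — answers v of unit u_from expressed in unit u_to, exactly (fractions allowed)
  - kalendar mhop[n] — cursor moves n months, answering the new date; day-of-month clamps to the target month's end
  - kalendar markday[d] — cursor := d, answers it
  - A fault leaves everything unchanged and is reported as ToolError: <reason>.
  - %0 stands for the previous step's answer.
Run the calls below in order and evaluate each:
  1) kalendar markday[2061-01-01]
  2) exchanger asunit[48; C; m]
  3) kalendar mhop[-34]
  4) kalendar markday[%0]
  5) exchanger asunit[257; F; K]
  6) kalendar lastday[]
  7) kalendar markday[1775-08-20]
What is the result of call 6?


! kalendar markday(d='2061-01-01') == 2061-01-01
! exchanger asunit(v='48', u_from='C', u_to='m') == ToolError: incompatible units
! kalendar mhop(n='-34') == 2058-03-01
! kalendar markday(d='%0') == 2058-03-01
! exchanger asunit(v='257', u_from='F', u_to='K') == 7963/20
! kalendar lastday() == 2058-03-31
! kalendar markday(d='1775-08-20') == 1775-08-20

Answer: 2058-03-31


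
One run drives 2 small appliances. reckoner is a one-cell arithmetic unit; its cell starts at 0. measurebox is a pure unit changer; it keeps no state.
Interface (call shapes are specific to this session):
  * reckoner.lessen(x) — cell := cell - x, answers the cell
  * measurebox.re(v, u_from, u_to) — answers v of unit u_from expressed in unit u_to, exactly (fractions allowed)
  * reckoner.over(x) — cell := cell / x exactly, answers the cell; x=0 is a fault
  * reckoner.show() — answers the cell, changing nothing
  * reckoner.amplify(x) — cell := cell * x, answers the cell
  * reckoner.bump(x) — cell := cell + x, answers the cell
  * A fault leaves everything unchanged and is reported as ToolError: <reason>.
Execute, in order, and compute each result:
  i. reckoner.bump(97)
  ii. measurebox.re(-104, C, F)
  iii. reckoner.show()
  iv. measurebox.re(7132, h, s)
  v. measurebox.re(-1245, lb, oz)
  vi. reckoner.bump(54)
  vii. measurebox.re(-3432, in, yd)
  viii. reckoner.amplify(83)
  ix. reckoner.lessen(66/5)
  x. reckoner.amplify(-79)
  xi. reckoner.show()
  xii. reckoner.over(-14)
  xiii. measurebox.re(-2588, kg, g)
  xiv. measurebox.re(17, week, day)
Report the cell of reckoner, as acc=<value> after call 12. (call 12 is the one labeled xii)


-- bump(x: 97) : 97
-- re(v: -104, u_from: C, u_to: F) : -776/5
-- show() : 97
-- re(v: 7132, u_from: h, u_to: s) : 25675200
-- re(v: -1245, u_from: lb, u_to: oz) : -19920
-- bump(x: 54) : 151
-- re(v: -3432, u_from: in, u_to: yd) : -286/3
-- amplify(x: 83) : 12533
-- lessen(x: 66/5) : 62599/5
-- amplify(x: -79) : -4945321/5
-- show() : -4945321/5
-- over(x: -14) : 4945321/70
-- re(v: -2588, u_from: kg, u_to: g) : -2588000
-- re(v: 17, u_from: week, u_to: day) : 119

Answer: acc=4945321/70


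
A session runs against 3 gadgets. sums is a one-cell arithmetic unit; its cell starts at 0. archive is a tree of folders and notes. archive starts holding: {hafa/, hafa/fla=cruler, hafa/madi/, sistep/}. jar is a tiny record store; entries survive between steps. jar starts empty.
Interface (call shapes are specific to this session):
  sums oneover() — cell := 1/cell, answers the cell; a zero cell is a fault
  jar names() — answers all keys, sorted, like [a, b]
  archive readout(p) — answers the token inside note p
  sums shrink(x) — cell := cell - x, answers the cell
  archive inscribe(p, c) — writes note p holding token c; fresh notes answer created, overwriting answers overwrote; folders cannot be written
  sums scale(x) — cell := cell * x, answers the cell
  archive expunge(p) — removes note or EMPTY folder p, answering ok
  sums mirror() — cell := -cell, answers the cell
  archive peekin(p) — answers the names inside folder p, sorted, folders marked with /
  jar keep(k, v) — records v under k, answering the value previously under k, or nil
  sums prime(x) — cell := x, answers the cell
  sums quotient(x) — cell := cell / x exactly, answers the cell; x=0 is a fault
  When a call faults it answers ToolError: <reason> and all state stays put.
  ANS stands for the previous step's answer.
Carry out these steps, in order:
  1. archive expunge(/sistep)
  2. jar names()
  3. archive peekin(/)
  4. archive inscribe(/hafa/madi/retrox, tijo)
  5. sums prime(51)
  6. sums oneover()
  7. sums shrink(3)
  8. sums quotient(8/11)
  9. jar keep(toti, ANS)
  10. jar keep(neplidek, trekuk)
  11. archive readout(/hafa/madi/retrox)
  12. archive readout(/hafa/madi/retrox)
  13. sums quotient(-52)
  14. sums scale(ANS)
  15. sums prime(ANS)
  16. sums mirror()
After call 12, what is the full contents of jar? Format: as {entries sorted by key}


Next I call archive expunge passing /sistep, and see ok.
Now I run jar names(), and see [].
Invoking archive peekin passing /, → [hafa/].
Invoking archive inscribe passing /hafa/madi/retrox, tijo, — result: created.
I use sums prime passing 51, → 51.
I try sums oneover, and get 1/51.
Calling sums shrink passing 3: -152/51.
I use sums quotient passing 8/11, which returns -209/51.
I try jar keep passing toti, ANS, which returns nil.
I try jar keep passing neplidek, trekuk, which returns nil.
Calling archive readout passing /hafa/madi/retrox, yielding tijo.
I try archive readout passing /hafa/madi/retrox: tijo.
I run sums quotient passing -52, → 209/2652.
I call sums scale passing ANS, and see 43681/7033104.
Using sums prime passing ANS, giving 43681/7033104.
I run sums mirror(): -43681/7033104.

Answer: {neplidek=trekuk, toti=-209/51}


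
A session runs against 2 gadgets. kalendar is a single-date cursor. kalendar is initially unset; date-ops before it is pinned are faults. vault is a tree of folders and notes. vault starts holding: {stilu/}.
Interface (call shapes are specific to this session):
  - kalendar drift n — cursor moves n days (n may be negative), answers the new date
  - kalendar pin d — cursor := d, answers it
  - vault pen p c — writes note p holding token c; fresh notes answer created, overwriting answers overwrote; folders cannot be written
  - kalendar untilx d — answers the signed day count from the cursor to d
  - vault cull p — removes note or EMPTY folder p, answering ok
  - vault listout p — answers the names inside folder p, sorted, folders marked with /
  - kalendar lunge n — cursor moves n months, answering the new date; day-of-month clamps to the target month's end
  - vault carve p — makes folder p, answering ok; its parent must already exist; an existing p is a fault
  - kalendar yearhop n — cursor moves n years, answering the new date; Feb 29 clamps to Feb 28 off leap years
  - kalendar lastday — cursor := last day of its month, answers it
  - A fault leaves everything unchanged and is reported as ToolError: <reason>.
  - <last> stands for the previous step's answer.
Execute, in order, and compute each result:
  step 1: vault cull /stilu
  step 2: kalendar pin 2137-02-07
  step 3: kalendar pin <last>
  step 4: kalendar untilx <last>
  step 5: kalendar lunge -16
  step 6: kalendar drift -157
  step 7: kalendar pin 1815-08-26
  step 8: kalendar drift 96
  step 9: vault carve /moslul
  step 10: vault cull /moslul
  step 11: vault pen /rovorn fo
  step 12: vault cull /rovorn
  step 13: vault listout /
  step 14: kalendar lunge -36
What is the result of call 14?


Do: vault cull[p→/stilu]
See: ok
Do: kalendar pin[d→2137-02-07]
See: 2137-02-07
Do: kalendar pin[d→<last>]
See: 2137-02-07
Do: kalendar untilx[d→<last>]
See: 0
Do: kalendar lunge[n→-16]
See: 2135-10-07
Do: kalendar drift[n→-157]
See: 2135-05-03
Do: kalendar pin[d→1815-08-26]
See: 1815-08-26
Do: kalendar drift[n→96]
See: 1815-11-30
Do: vault carve[p→/moslul]
See: ok
Do: vault cull[p→/moslul]
See: ok
Do: vault pen[p→/rovorn; c→fo]
See: created
Do: vault cull[p→/rovorn]
See: ok
Do: vault listout[p→/]
See: []
Do: kalendar lunge[n→-36]
See: 1812-11-30

Answer: 1812-11-30


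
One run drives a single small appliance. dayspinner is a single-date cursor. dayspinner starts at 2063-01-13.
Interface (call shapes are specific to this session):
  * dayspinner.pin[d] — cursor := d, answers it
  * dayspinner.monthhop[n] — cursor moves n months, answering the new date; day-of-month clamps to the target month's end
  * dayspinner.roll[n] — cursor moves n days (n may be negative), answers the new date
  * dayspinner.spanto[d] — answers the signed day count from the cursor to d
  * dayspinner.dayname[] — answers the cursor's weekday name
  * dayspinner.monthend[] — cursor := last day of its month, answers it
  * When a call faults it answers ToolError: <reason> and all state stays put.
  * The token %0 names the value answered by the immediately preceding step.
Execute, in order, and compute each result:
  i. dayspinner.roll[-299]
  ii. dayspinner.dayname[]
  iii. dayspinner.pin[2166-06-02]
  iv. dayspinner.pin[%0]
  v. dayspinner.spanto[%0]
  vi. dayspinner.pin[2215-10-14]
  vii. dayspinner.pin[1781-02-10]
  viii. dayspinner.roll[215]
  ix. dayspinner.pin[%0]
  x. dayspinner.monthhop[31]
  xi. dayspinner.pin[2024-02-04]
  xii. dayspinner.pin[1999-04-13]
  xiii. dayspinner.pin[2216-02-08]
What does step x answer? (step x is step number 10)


[in] dayspinner.roll n='-299'
[out] 2062-03-20
[in] dayspinner.dayname
[out] Monday
[in] dayspinner.pin d='2166-06-02'
[out] 2166-06-02
[in] dayspinner.pin d='%0'
[out] 2166-06-02
[in] dayspinner.spanto d='%0'
[out] 0
[in] dayspinner.pin d='2215-10-14'
[out] 2215-10-14
[in] dayspinner.pin d='1781-02-10'
[out] 1781-02-10
[in] dayspinner.roll n='215'
[out] 1781-09-13
[in] dayspinner.pin d='%0'
[out] 1781-09-13
[in] dayspinner.monthhop n='31'
[out] 1784-04-13
[in] dayspinner.pin d='2024-02-04'
[out] 2024-02-04
[in] dayspinner.pin d='1999-04-13'
[out] 1999-04-13
[in] dayspinner.pin d='2216-02-08'
[out] 2216-02-08

Answer: 1784-04-13


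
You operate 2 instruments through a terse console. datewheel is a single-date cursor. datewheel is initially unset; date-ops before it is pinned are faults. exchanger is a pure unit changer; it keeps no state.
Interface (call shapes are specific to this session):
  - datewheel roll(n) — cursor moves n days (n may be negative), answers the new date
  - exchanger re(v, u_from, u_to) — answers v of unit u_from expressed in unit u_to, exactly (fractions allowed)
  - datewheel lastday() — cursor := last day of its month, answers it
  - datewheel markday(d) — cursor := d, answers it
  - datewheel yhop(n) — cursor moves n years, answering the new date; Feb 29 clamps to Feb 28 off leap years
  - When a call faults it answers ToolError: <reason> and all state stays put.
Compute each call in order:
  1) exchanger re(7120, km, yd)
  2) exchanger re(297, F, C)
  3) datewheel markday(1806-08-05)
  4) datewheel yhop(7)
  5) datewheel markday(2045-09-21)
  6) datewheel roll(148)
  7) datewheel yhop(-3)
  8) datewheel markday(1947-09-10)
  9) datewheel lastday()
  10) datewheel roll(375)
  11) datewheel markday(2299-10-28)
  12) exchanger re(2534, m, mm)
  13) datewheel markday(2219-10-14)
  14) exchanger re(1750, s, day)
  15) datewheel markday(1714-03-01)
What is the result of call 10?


Answer: 1948-10-09

Derivation:
Act: exchanger re[v='7120'; u_from='km'; u_to='yd']
Obs: 8900000000/1143
Act: exchanger re[v='297'; u_from='F'; u_to='C']
Obs: 1325/9
Act: datewheel markday[d='1806-08-05']
Obs: 1806-08-05
Act: datewheel yhop[n='7']
Obs: 1813-08-05
Act: datewheel markday[d='2045-09-21']
Obs: 2045-09-21
Act: datewheel roll[n='148']
Obs: 2046-02-16
Act: datewheel yhop[n='-3']
Obs: 2043-02-16
Act: datewheel markday[d='1947-09-10']
Obs: 1947-09-10
Act: datewheel lastday[]
Obs: 1947-09-30
Act: datewheel roll[n='375']
Obs: 1948-10-09
Act: datewheel markday[d='2299-10-28']
Obs: 2299-10-28
Act: exchanger re[v='2534'; u_from='m'; u_to='mm']
Obs: 2534000
Act: datewheel markday[d='2219-10-14']
Obs: 2219-10-14
Act: exchanger re[v='1750'; u_from='s'; u_to='day']
Obs: 35/1728
Act: datewheel markday[d='1714-03-01']
Obs: 1714-03-01


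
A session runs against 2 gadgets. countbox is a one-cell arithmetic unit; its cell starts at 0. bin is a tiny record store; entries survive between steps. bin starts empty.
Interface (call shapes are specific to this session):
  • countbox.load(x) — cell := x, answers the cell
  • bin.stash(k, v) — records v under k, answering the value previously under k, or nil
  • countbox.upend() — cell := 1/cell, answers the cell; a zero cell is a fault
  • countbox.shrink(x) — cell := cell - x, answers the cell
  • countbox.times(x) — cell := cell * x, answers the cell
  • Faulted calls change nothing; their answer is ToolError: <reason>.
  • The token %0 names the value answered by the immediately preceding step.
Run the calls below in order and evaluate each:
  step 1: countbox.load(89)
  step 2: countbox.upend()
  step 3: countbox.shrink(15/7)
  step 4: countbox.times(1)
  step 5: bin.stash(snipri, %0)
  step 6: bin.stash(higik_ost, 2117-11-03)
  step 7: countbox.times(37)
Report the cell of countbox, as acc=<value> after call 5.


Answer: acc=-1328/623

Derivation:
Next I call countbox.load(x→89), and observe 89.
I use countbox.upend(), and get 1/89.
I use countbox.shrink(x→15/7), and get -1328/623.
Then countbox.times(x→1), → -1328/623.
I try bin.stash(k→snipri, v→%0), yielding nil.
Then bin.stash(k→higik_ost, v→2117-11-03), and get nil.
I invoke countbox.times(x→37), → -49136/623.


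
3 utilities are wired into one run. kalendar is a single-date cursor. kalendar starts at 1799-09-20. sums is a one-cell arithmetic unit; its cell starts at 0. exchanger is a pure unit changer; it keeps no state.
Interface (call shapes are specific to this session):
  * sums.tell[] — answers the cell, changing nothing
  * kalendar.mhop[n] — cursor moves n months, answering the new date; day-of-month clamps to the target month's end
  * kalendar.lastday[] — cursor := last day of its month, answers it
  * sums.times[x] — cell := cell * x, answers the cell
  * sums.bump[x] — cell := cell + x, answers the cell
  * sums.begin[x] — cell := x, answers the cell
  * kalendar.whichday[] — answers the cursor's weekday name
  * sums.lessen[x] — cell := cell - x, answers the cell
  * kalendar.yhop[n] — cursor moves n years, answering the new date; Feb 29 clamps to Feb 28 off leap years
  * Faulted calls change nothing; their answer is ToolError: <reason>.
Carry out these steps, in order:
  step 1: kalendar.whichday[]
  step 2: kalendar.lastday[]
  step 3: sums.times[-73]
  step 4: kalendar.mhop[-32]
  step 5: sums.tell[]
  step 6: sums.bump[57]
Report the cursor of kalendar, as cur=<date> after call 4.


Do: whichday[]
See: Friday
Do: lastday[]
See: 1799-09-30
Do: times[x→-73]
See: 0
Do: mhop[n→-32]
See: 1797-01-30
Do: tell[]
See: 0
Do: bump[x→57]
See: 57

Answer: cur=1797-01-30


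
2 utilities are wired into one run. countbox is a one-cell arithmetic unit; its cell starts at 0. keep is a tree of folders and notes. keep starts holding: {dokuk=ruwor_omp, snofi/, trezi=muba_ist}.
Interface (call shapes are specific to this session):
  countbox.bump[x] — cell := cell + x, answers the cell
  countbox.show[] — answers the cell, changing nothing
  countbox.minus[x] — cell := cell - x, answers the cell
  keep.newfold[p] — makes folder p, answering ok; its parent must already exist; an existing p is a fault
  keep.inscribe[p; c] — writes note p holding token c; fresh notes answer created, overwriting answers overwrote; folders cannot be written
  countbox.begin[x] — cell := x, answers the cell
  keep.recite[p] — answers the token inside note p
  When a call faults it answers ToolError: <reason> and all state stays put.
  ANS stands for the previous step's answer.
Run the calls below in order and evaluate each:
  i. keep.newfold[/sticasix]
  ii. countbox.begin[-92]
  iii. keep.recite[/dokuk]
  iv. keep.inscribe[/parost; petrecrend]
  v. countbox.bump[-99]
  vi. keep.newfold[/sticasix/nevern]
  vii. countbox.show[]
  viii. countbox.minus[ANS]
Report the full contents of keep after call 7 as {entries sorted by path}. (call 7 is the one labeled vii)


$ newfold /sticasix
  ok
$ begin -92
  -92
$ recite /dokuk
  ruwor_omp
$ inscribe /parost petrecrend
  created
$ bump -99
  -191
$ newfold /sticasix/nevern
  ok
$ show
  -191
$ minus ANS
  0

Answer: {dokuk=ruwor_omp, parost=petrecrend, snofi/, sticasix/, sticasix/nevern/, trezi=muba_ist}


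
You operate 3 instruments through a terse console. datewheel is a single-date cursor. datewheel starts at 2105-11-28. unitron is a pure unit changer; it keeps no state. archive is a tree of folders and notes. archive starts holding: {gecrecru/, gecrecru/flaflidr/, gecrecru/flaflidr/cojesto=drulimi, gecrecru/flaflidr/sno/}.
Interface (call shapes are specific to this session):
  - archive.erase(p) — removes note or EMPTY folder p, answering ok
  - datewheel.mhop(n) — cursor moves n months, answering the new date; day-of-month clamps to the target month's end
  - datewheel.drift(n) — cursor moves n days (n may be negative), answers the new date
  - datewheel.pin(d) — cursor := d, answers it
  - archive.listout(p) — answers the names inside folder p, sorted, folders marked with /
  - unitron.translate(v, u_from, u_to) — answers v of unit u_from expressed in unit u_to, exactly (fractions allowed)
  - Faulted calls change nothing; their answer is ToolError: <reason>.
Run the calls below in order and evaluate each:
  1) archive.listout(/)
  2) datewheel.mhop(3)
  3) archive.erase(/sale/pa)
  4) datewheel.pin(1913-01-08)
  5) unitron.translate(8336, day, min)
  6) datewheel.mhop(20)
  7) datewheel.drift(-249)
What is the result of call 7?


Answer: 1914-01-02

Derivation:
% archive.listout p: /
= [gecrecru/]
% datewheel.mhop n: 3
= 2106-02-28
% archive.erase p: /sale/pa
= ToolError: not found
% datewheel.pin d: 1913-01-08
= 1913-01-08
% unitron.translate v: 8336 u_from: day u_to: min
= 12003840
% datewheel.mhop n: 20
= 1914-09-08
% datewheel.drift n: -249
= 1914-01-02


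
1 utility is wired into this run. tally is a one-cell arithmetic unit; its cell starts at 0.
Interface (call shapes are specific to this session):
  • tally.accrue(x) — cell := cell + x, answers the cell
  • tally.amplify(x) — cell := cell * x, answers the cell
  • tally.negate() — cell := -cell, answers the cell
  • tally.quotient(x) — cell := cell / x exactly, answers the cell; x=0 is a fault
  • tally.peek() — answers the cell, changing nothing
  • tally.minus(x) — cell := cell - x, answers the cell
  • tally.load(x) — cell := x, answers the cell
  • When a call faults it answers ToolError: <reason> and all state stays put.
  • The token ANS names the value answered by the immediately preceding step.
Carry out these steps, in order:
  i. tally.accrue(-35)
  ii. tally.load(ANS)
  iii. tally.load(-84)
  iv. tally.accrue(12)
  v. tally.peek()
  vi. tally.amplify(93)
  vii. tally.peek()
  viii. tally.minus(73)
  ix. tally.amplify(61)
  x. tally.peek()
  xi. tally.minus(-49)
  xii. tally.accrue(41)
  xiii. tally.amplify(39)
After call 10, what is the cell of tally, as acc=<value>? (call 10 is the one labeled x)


Answer: acc=-412909

Derivation:
Invoking tally.accrue using x='-35': -35.
Invoking tally.load using x='ANS', — result: -35.
Using tally.load using x='-84', and see -84.
I use tally.accrue using x='12', — result: -72.
Invoking tally.peek, yielding -72.
I run tally.amplify using x='93': -6696.
I try tally.peek, giving -6696.
Calling tally.minus using x='73', which returns -6769.
Calling tally.amplify using x='61', which returns -412909.
I call tally.peek: -412909.
Calling tally.minus using x='-49', and see -412860.
Next I call tally.accrue using x='41', and observe -412819.
I call tally.amplify using x='39', yielding -16099941.


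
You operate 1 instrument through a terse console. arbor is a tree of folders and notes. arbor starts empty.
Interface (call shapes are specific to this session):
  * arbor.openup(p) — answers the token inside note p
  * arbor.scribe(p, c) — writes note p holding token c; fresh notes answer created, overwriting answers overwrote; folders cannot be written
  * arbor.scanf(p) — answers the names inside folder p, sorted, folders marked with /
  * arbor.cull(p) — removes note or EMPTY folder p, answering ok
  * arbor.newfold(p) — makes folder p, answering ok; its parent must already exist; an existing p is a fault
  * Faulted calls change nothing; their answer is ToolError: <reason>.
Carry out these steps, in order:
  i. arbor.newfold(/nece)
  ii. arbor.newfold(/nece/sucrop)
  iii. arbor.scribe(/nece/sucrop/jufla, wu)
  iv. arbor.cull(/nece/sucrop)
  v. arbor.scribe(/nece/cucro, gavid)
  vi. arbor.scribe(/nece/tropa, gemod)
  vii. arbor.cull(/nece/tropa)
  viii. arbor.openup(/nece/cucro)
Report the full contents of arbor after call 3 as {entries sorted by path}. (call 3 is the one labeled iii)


I use arbor.newfold with p: /nece, and see ok.
Then arbor.newfold with p: /nece/sucrop, giving ok.
Using arbor.scribe with p: /nece/sucrop/jufla, c: wu, → created.
Next I call arbor.cull with p: /nece/sucrop, and observe ToolError: not empty.
Next I call arbor.scribe with p: /nece/cucro, c: gavid, yielding created.
I invoke arbor.scribe with p: /nece/tropa, c: gemod, which returns created.
Using arbor.cull with p: /nece/tropa, → ok.
Calling arbor.openup with p: /nece/cucro, and see gavid.

Answer: {nece/, nece/sucrop/, nece/sucrop/jufla=wu}


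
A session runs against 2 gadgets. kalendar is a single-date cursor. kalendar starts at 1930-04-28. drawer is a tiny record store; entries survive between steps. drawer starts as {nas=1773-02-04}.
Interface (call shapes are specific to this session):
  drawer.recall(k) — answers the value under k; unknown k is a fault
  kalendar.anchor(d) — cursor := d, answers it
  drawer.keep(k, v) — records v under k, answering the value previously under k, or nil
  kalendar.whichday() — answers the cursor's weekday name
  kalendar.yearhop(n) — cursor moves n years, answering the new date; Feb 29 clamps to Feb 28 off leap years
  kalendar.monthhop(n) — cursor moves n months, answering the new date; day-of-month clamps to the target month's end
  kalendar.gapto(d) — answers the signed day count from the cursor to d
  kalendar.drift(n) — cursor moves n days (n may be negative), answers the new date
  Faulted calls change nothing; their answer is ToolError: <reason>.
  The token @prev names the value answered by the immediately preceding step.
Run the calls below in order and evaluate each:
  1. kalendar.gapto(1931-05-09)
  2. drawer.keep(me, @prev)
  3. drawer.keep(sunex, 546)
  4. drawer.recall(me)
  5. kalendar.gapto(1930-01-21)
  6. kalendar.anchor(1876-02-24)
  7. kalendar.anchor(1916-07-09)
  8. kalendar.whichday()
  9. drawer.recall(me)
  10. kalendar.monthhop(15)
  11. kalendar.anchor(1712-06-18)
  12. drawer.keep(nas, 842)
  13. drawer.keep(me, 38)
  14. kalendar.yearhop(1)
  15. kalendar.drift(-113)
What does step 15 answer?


Calling kalendar.gapto(d=1931-05-09), → 376.
I use drawer.keep(k=me, v=@prev), — result: nil.
Calling drawer.keep(k=sunex, v=546), giving nil.
Using drawer.recall(k=me): 376.
I call kalendar.gapto(d=1930-01-21), and observe -97.
Invoking kalendar.anchor(d=1876-02-24), and see 1876-02-24.
Using kalendar.anchor(d=1916-07-09), → 1916-07-09.
Using kalendar.whichday: Sunday.
Calling drawer.recall(k=me), giving 376.
Now I run kalendar.monthhop(n=15), and get 1917-10-09.
Now I run kalendar.anchor(d=1712-06-18), yielding 1712-06-18.
Calling drawer.keep(k=nas, v=842), and see 1773-02-04.
I call drawer.keep(k=me, v=38), giving 376.
Then kalendar.yearhop(n=1), giving 1713-06-18.
Calling kalendar.drift(n=-113), giving 1713-02-25.

Answer: 1713-02-25


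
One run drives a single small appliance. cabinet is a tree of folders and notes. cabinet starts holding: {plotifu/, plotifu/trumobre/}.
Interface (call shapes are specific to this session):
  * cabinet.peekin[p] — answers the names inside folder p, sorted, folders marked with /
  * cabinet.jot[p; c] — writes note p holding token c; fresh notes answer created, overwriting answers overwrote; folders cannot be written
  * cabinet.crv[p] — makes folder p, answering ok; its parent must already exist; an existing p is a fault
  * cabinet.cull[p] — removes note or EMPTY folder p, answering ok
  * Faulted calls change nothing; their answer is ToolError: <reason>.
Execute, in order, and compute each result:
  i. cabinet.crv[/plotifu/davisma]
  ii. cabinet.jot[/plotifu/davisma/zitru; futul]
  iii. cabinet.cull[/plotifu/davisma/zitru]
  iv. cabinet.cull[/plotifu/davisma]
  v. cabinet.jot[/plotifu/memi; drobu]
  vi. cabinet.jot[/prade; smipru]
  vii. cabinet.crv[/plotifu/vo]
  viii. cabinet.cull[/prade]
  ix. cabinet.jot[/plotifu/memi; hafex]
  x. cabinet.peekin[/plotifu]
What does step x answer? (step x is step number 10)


Answer: [memi, trumobre/, vo/]

Derivation:
Now I run crv on p→/plotifu/davisma, yielding ok.
Using jot on p→/plotifu/davisma/zitru, c→futul, yielding created.
I invoke cull on p→/plotifu/davisma/zitru, giving ok.
Now I run cull on p→/plotifu/davisma, and see ok.
I try jot on p→/plotifu/memi, c→drobu, and see created.
Calling jot on p→/prade, c→smipru, and get created.
I invoke crv on p→/plotifu/vo, and get ok.
Invoking cull on p→/prade, and observe ok.
I use jot on p→/plotifu/memi, c→hafex: overwrote.
I run peekin on p→/plotifu, and observe [memi, trumobre/, vo/].


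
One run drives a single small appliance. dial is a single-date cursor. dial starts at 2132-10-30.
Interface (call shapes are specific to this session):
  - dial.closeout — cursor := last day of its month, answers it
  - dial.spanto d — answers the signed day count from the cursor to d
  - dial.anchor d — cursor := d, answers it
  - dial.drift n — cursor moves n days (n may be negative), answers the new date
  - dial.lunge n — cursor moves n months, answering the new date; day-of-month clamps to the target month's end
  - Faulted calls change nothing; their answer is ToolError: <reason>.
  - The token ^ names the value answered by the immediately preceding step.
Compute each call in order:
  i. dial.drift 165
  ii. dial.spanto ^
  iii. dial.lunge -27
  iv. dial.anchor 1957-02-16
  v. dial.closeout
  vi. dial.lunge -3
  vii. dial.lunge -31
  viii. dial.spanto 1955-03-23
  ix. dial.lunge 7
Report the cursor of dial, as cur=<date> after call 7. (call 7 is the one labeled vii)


CALL dial.drift[n→165]
RET  2133-04-13
CALL dial.spanto[d→^]
RET  0
CALL dial.lunge[n→-27]
RET  2131-01-13
CALL dial.anchor[d→1957-02-16]
RET  1957-02-16
CALL dial.closeout[]
RET  1957-02-28
CALL dial.lunge[n→-3]
RET  1956-11-28
CALL dial.lunge[n→-31]
RET  1954-04-28
CALL dial.spanto[d→1955-03-23]
RET  329
CALL dial.lunge[n→7]
RET  1954-11-28

Answer: cur=1954-04-28


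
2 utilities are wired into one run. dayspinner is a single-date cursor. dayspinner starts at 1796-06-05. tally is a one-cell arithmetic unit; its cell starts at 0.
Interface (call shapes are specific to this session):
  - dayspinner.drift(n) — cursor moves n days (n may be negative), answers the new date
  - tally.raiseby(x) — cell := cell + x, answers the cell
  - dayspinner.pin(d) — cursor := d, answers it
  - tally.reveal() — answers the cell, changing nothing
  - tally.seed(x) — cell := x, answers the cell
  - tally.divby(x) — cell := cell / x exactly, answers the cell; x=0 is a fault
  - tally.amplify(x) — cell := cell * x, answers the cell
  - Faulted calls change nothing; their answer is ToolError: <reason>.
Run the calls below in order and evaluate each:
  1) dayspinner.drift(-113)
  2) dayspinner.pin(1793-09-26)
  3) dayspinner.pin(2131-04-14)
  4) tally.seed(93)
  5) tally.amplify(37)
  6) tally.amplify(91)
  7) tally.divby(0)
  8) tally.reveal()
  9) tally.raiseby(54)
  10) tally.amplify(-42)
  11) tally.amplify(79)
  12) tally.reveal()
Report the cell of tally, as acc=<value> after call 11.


[in] dayspinner.drift n→-113
[out] 1796-02-13
[in] dayspinner.pin d→1793-09-26
[out] 1793-09-26
[in] dayspinner.pin d→2131-04-14
[out] 2131-04-14
[in] tally.seed x→93
[out] 93
[in] tally.amplify x→37
[out] 3441
[in] tally.amplify x→91
[out] 313131
[in] tally.divby x→0
[out] ToolError: division by zero
[in] tally.reveal
[out] 313131
[in] tally.raiseby x→54
[out] 313185
[in] tally.amplify x→-42
[out] -13153770
[in] tally.amplify x→79
[out] -1039147830
[in] tally.reveal
[out] -1039147830

Answer: acc=-1039147830


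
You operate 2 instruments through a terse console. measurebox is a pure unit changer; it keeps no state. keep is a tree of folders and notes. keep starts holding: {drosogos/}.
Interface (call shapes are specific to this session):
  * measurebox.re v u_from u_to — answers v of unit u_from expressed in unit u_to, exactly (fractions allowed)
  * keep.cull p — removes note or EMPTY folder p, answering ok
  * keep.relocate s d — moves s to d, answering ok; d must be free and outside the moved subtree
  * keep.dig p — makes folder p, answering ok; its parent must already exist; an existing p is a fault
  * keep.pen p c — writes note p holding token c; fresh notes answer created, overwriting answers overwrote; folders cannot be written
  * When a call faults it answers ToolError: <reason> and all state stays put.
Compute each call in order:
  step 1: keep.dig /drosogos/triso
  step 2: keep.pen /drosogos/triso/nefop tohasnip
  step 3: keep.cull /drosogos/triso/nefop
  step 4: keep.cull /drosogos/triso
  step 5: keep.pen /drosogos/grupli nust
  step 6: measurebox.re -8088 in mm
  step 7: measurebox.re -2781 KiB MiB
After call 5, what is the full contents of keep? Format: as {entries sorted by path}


Act: keep.dig[p→/drosogos/triso]
Obs: ok
Act: keep.pen[p→/drosogos/triso/nefop; c→tohasnip]
Obs: created
Act: keep.cull[p→/drosogos/triso/nefop]
Obs: ok
Act: keep.cull[p→/drosogos/triso]
Obs: ok
Act: keep.pen[p→/drosogos/grupli; c→nust]
Obs: created
Act: measurebox.re[v→-8088; u_from→in; u_to→mm]
Obs: -1027176/5
Act: measurebox.re[v→-2781; u_from→KiB; u_to→MiB]
Obs: -2781/1024

Answer: {drosogos/, drosogos/grupli=nust}
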